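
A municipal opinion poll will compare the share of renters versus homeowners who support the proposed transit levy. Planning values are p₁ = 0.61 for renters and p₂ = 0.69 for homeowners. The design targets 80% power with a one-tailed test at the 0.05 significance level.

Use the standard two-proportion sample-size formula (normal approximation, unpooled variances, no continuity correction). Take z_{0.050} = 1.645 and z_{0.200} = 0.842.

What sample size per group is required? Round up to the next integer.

n = 437 per group

n = (z_α + z_β)² · [p₁(1−p₁) + p₂(1−p₂)] / (p₁ − p₂)²
  = (1.645 + 0.842)² · (0.61·0.39 + 0.69·0.31) / (-0.08)²
  = (2.487)² · (0.2379 + 0.2139) / 0.0064
  = 6.1852 · 0.4518 / 0.0064
  = 436.63
Round up → n = 437 per group.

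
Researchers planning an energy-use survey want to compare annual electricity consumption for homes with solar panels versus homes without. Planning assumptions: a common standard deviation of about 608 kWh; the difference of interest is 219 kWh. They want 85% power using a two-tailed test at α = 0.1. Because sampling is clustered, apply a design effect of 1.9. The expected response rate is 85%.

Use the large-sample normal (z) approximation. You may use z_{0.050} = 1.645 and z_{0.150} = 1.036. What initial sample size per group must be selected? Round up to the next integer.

n = (z_{α/2} + z_β)² · (σ₁² + σ₂²) / δ²
  = (1.645 + 1.036)² · (2·608² = 739328) / 219²
  = 7.1878 · 739328 / 47961
  = 110.80
Design effect: 1.9 × 110.80 = 210.52.
Adjust for 85% response: 210.52 / 0.85 = 247.67.
Round up → n = 248 per group.

n = 248 per group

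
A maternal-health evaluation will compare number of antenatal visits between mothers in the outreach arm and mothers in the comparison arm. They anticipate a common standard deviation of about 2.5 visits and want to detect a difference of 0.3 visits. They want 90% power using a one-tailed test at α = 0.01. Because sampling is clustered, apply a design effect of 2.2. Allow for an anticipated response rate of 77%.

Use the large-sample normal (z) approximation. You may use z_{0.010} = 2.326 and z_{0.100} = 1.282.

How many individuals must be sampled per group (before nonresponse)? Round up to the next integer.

n = (z_α + z_β)² · (σ₁² + σ₂²) / δ²
  = (2.326 + 1.282)² · (2·2.5² = 12.5) / 0.3²
  = 13.0177 · 12.5 / 0.09
  = 1808.01
Design effect: 2.2 × 1808.01 = 3977.62.
Adjust for 77% response: 3977.62 / 0.77 = 5165.74.
Round up → n = 5166 per group.

n = 5166 per group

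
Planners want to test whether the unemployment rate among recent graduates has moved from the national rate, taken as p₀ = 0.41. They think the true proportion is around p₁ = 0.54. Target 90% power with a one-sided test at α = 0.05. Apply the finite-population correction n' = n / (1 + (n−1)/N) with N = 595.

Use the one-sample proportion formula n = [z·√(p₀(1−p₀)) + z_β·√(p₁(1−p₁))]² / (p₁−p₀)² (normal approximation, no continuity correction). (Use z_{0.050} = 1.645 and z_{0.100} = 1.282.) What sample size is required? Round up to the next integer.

n = [z_α·√(p₀q₀) + z_β·√(p₁q₁)]² / (p₁ − p₀)²
  = [1.645·√(0.41·0.59) + 1.282·√(0.54·0.46)]² / (0.13)²
  = [1.645·0.4918 + 1.282·0.4984]² / 0.0169
  = [1.4480]² / 0.0169
  = 124.07
Finite-population correction (N = 595): 124.07 / (1 + (124.07 − 1)/595) = 102.80.
Round up → n = 103.

n = 103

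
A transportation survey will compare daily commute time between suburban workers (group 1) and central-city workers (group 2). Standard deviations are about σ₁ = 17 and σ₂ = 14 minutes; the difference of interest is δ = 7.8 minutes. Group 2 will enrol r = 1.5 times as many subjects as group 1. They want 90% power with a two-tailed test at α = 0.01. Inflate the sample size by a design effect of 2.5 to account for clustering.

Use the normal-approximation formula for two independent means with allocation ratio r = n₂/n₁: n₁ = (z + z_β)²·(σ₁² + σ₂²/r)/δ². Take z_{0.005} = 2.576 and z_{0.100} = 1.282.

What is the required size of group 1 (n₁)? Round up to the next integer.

n₁ = 257

n₁ = (z_{α/2} + z_β)² · (σ₁² + σ₂²/r) / δ²
   = (2.576 + 1.282)² · (17² + 14²/1.5) / 7.8²
   = 14.8842 · (289 + 130.6667) / 60.84
   = 14.8842 · 419.6667 / 60.84
   = 102.67
Design effect: 2.5 × 102.67 = 256.67.
Round up → n₁ = 257; n₂ = r·n₁ = 1.5 × 257 = 386.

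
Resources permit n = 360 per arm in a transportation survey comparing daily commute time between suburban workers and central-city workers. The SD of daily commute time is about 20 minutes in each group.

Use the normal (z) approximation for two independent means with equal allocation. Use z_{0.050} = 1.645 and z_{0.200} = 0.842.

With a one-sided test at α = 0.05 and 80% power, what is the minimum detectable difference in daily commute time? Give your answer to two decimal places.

δ = (z_α + z_β) · √((σ₁²+σ₂²)/n)
  = (1.645 + 0.842) · √(800/360)
  = 2.487 · √2.2222
  = 2.487 · 1.4907
  = 3.7074

Minimum detectable difference ≈ 3.71 minutes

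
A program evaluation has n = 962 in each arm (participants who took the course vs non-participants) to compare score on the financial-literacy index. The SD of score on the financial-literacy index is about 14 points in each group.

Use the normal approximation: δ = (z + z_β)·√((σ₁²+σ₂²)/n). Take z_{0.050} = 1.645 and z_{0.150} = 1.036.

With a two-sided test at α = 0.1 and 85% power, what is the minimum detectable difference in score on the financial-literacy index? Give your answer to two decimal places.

Minimum detectable difference ≈ 1.71 points

δ = (z_{α/2} + z_β) · √((σ₁²+σ₂²)/n)
  = (1.645 + 1.036) · √(392/962)
  = 2.681 · √0.40748
  = 2.681 · 0.6383
  = 1.7114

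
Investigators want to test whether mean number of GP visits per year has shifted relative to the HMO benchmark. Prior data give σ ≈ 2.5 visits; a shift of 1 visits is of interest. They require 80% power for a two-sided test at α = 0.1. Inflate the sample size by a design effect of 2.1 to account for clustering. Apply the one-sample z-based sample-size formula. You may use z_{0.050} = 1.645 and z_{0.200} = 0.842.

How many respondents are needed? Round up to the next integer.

n = 82

n = (z_{α/2} + z_β)² · σ² / δ²
  = (1.645 + 0.842)² · 2.5² / 1²
  = 6.1852 · 6.25 / 1
  = 38.66
Design effect: 2.1 × 38.66 = 81.18.
Round up → n = 82.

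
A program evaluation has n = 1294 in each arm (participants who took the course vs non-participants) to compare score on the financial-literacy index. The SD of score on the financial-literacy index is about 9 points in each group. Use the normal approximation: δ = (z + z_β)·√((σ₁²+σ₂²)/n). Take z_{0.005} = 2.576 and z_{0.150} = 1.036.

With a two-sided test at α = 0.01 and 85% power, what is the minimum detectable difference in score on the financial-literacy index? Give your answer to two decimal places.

δ = (z_{α/2} + z_β) · √((σ₁²+σ₂²)/n)
  = (2.576 + 1.036) · √(162/1294)
  = 3.612 · √0.12519
  = 3.612 · 0.3538
  = 1.2780

Minimum detectable difference ≈ 1.28 points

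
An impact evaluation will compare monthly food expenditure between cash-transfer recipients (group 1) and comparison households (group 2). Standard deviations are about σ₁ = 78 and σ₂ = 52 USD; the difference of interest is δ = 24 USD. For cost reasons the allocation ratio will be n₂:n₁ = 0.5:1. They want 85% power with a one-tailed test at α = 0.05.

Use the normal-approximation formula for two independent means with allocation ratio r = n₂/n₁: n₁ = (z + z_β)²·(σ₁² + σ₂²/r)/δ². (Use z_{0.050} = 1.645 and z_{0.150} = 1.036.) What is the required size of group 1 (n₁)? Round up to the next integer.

n₁ = 144

n₁ = (z_α + z_β)² · (σ₁² + σ₂²/r) / δ²
   = (1.645 + 1.036)² · (78² + 52²/0.5) / 24²
   = 7.1878 · (6084 + 5408) / 576
   = 7.1878 · 11492 / 576
   = 143.41
Round up → n₁ = 144; n₂ = r·n₁ = 0.5 × 144 = 72.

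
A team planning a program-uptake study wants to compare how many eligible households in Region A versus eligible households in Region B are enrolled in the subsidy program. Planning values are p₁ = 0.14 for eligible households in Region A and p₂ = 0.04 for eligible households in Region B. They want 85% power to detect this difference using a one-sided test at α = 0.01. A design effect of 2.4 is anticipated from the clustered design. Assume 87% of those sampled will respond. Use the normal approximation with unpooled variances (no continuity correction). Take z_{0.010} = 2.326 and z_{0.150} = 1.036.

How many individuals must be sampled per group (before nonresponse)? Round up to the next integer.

n = 496 per group

n = (z_α + z_β)² · [p₁(1−p₁) + p₂(1−p₂)] / (p₁ − p₂)²
  = (2.326 + 1.036)² · (0.14·0.86 + 0.04·0.96) / (0.10)²
  = (3.362)² · (0.1204 + 0.0384) / 0.0100
  = 11.3030 · 0.1588 / 0.0100
  = 179.49
Design effect: 2.4 × 179.49 = 430.78.
Adjust for 87% response: 430.78 / 0.87 = 495.15.
Round up → n = 496 per group.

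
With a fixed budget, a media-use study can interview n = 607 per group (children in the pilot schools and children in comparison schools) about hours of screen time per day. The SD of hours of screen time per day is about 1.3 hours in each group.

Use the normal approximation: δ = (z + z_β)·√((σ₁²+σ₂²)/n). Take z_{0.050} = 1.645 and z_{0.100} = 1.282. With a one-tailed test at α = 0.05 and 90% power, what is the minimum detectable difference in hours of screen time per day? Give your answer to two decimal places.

Minimum detectable difference ≈ 0.22 hours

δ = (z_α + z_β) · √((σ₁²+σ₂²)/n)
  = (1.645 + 1.282) · √(3.38/607)
  = 2.927 · √0.00557
  = 2.927 · 0.0746
  = 0.2184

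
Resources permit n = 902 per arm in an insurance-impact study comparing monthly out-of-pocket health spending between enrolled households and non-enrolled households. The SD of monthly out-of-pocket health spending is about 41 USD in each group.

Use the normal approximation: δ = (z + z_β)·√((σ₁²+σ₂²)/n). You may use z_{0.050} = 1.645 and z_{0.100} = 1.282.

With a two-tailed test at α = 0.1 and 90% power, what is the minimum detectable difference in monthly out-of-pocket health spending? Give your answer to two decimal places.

Minimum detectable difference ≈ 5.65 USD

δ = (z_{α/2} + z_β) · √((σ₁²+σ₂²)/n)
  = (1.645 + 1.282) · √(3362/902)
  = 2.927 · √3.7273
  = 2.927 · 1.9306
  = 5.6509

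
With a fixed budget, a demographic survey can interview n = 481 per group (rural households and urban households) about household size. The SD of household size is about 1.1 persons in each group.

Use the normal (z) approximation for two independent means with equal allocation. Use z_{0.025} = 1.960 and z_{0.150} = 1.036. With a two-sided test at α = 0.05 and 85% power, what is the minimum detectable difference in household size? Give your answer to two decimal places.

Minimum detectable difference ≈ 0.21 persons

δ = (z_{α/2} + z_β) · √((σ₁²+σ₂²)/n)
  = (1.960 + 1.036) · √(2.42/481)
  = 2.996 · √0.00503
  = 2.996 · 0.0709
  = 0.2125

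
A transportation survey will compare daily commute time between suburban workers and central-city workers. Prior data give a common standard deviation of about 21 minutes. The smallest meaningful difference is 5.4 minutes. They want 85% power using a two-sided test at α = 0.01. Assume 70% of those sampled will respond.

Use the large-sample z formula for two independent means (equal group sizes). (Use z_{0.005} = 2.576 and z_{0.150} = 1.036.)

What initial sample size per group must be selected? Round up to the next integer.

n = 564 per group

n = (z_{α/2} + z_β)² · (σ₁² + σ₂²) / δ²
  = (2.576 + 1.036)² · (2·21² = 882) / 5.4²
  = 13.0465 · 882 / 29.16
  = 394.62
Adjust for 70% response: 394.62 / 0.70 = 563.74.
Round up → n = 564 per group.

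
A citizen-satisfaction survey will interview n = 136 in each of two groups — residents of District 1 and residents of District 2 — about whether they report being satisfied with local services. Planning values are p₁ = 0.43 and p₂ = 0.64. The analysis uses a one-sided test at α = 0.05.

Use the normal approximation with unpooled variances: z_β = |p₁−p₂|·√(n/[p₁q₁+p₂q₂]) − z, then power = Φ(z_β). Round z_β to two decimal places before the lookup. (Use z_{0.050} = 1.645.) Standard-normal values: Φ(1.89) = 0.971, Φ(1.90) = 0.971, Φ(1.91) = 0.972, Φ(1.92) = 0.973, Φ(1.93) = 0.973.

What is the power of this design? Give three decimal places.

z_β = |p₁−p₂|·√(n/[p₁q₁+p₂q₂]) − z_α
    = 0.21 · √(136/0.4755) − 1.645
    = 0.21 · 16.9120 − 1.645
    = 3.5515 − 1.645 = 1.9065 → 1.91
Power = Φ(1.91) = 0.972.

Power ≈ 0.972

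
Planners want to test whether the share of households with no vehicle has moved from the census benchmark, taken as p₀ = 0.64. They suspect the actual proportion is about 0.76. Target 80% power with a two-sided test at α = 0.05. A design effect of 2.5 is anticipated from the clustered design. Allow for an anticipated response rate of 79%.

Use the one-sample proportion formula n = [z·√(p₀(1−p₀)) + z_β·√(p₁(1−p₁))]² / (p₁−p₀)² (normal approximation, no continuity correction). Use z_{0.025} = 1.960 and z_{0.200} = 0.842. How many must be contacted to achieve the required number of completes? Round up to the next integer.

n = 372

n = [z_{α/2}·√(p₀q₀) + z_β·√(p₁q₁)]² / (p₁ − p₀)²
  = [1.960·√(0.64·0.36) + 0.842·√(0.76·0.24)]² / (0.12)²
  = [1.960·0.4800 + 0.842·0.4271]² / 0.0144
  = [1.3004]² / 0.0144
  = 117.43
Design effect: 2.5 × 117.43 = 293.59.
Adjust for 79% response: 293.59 / 0.79 = 371.63.
Round up → n = 372.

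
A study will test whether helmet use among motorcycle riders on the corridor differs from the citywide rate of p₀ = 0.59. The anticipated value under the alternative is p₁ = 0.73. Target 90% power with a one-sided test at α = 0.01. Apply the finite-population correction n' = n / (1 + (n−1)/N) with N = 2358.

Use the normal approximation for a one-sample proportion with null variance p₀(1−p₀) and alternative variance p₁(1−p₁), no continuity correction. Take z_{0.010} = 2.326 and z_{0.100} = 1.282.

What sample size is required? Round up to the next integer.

n = [z_α·√(p₀q₀) + z_β·√(p₁q₁)]² / (p₁ − p₀)²
  = [2.326·√(0.59·0.41) + 1.282·√(0.73·0.27)]² / (0.14)²
  = [2.326·0.4918 + 1.282·0.4440]² / 0.0196
  = [1.7132]² / 0.0196
  = 149.74
Finite-population correction (N = 2358): 149.74 / (1 + (149.74 − 1)/2358) = 140.86.
Round up → n = 141.

n = 141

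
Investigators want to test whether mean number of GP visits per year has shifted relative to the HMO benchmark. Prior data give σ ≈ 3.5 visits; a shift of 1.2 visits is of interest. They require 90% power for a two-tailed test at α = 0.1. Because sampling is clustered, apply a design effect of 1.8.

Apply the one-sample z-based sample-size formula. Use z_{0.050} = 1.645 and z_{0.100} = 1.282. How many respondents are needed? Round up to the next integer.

n = 132

n = (z_{α/2} + z_β)² · σ² / δ²
  = (1.645 + 1.282)² · 3.5² / 1.2²
  = 8.5673 · 12.25 / 1.44
  = 72.88
Design effect: 1.8 × 72.88 = 131.19.
Round up → n = 132.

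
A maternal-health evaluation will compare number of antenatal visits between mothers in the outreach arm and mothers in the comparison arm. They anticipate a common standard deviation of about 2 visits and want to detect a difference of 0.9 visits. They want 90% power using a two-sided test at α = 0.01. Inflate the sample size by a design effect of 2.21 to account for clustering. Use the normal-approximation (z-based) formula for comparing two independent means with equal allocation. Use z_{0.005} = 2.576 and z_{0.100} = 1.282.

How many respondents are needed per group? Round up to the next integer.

n = 325 per group

n = (z_{α/2} + z_β)² · (σ₁² + σ₂²) / δ²
  = (2.576 + 1.282)² · (2·2² = 8) / 0.9²
  = 14.8842 · 8 / 0.81
  = 147.00
Design effect: 2.21 × 147.00 = 324.88.
Round up → n = 325 per group.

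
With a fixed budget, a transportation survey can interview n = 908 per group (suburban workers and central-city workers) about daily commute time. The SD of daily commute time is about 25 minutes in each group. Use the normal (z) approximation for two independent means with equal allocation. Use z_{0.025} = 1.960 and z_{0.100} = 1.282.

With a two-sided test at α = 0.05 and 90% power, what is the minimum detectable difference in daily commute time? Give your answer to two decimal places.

δ = (z_{α/2} + z_β) · √((σ₁²+σ₂²)/n)
  = (1.960 + 1.282) · √(1250/908)
  = 3.242 · √1.3767
  = 3.242 · 1.1733
  = 3.8039

Minimum detectable difference ≈ 3.80 minutes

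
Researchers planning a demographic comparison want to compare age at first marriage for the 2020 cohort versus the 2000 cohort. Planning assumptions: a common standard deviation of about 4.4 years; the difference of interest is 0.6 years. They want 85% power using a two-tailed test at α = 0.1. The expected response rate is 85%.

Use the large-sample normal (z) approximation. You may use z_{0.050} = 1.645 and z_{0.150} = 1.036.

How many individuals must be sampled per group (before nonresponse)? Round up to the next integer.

n = 910 per group

n = (z_{α/2} + z_β)² · (σ₁² + σ₂²) / δ²
  = (1.645 + 1.036)² · (2·4.4² = 38.72) / 0.6²
  = 7.1878 · 38.72 / 0.36
  = 773.08
Adjust for 85% response: 773.08 / 0.85 = 909.51.
Round up → n = 910 per group.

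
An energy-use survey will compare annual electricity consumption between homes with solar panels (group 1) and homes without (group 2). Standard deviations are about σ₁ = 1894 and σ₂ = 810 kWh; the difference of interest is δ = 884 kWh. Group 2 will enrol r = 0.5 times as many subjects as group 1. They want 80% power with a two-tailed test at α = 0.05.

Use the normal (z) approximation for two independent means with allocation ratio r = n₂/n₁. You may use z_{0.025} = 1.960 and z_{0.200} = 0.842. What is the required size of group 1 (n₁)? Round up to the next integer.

n₁ = (z_{α/2} + z_β)² · (σ₁² + σ₂²/r) / δ²
   = (1.960 + 0.842)² · (1894² + 810²/0.5) / 884²
   = 7.8512 · (3587236 + 1312200) / 781456
   = 7.8512 · 4899436 / 781456
   = 49.22
Round up → n₁ = 50; n₂ = r·n₁ = 0.5 × 50 = 25.

n₁ = 50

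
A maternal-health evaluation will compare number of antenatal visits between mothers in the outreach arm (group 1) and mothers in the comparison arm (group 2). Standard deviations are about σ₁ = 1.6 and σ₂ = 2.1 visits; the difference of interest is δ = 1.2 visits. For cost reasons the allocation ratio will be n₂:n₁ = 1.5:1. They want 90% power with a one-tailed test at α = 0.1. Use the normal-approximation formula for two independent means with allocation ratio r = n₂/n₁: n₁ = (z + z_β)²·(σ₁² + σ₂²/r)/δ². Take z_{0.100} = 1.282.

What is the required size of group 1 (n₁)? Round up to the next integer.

n₁ = 26

n₁ = (z_α + z_β)² · (σ₁² + σ₂²/r) / δ²
   = (1.282 + 1.282)² · (1.6² + 2.1²/1.5) / 1.2²
   = 6.5741 · (2.56 + 2.94) / 1.44
   = 6.5741 · 5.5 / 1.44
   = 25.11
Round up → n₁ = 26; n₂ = r·n₁ = 1.5 × 26 = 39.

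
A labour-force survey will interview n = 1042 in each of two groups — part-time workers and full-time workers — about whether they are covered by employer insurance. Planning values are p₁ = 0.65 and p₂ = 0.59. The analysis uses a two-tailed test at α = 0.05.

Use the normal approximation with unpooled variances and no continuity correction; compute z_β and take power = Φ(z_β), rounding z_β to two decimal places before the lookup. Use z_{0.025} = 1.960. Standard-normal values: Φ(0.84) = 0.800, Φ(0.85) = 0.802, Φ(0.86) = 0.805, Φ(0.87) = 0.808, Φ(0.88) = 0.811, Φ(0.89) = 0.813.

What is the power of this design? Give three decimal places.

Power ≈ 0.808

z_β = |p₁−p₂|·√(n/[p₁q₁+p₂q₂]) − z_{α/2}
    = 0.06 · √(1042/0.4694) − 1.960
    = 0.06 · 47.1153 − 1.960
    = 2.8269 − 1.960 = 0.8669 → 0.87
Power = Φ(0.87) = 0.808.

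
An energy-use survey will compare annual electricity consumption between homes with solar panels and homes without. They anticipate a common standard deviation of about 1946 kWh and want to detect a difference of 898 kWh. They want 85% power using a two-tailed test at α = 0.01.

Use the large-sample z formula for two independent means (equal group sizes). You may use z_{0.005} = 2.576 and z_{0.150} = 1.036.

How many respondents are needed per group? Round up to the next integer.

n = 123 per group

n = (z_{α/2} + z_β)² · (σ₁² + σ₂²) / δ²
  = (2.576 + 1.036)² · (2·1946² = 7573832) / 898²
  = 13.0465 · 7573832 / 806404
  = 122.53
Round up → n = 123 per group.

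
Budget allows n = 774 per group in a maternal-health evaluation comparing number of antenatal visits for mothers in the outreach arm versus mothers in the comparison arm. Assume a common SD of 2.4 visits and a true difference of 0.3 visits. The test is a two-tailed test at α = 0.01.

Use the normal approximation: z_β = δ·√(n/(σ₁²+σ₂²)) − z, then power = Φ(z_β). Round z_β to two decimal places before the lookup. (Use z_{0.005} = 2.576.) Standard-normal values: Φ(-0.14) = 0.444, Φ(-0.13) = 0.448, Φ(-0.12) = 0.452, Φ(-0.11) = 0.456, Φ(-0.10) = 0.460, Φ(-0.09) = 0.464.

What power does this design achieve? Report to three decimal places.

z_β = δ·√(n/(σ₁²+σ₂²)) − z_{α/2}
    = 0.3 · √(774/11.52) − 2.576
    = 0.3 · 8.19680 − 2.576
    = 2.4590 − 2.576 = -0.1170 → -0.12
Power = Φ(-0.12) = 0.452.

Power ≈ 0.452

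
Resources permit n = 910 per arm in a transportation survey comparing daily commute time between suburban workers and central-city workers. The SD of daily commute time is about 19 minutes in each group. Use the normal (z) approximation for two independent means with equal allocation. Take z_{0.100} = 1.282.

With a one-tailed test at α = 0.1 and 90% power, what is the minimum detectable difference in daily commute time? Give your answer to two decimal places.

δ = (z_α + z_β) · √((σ₁²+σ₂²)/n)
  = (1.282 + 1.282) · √(722/910)
  = 2.564 · √0.79341
  = 2.564 · 0.8907
  = 2.2838

Minimum detectable difference ≈ 2.28 minutes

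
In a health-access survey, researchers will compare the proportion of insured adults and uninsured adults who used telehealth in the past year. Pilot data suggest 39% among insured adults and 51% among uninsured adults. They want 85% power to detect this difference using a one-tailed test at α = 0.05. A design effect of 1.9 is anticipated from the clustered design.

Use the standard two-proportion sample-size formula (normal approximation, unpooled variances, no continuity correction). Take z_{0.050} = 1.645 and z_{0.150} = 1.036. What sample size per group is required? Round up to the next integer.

n = 463 per group

n = (z_α + z_β)² · [p₁(1−p₁) + p₂(1−p₂)] / (p₁ − p₂)²
  = (1.645 + 1.036)² · (0.39·0.61 + 0.51·0.49) / (-0.12)²
  = (2.681)² · (0.2379 + 0.2499) / 0.0144
  = 7.1878 · 0.4878 / 0.0144
  = 243.49
Design effect: 1.9 × 243.49 = 462.62.
Round up → n = 463 per group.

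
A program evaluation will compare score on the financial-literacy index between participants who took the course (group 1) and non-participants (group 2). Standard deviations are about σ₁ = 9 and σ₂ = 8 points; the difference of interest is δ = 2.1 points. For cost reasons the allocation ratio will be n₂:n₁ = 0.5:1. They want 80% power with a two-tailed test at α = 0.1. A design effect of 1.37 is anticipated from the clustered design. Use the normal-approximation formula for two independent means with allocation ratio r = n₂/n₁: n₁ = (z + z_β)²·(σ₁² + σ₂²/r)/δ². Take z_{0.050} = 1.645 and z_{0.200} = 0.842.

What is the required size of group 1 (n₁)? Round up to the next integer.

n₁ = (z_{α/2} + z_β)² · (σ₁² + σ₂²/r) / δ²
   = (1.645 + 0.842)² · (9² + 8²/0.5) / 2.1²
   = 6.1852 · (81 + 128) / 4.41
   = 6.1852 · 209 / 4.41
   = 293.13
Design effect: 1.37 × 293.13 = 401.59.
Round up → n₁ = 402; n₂ = r·n₁ = 0.5 × 402 = 201.

n₁ = 402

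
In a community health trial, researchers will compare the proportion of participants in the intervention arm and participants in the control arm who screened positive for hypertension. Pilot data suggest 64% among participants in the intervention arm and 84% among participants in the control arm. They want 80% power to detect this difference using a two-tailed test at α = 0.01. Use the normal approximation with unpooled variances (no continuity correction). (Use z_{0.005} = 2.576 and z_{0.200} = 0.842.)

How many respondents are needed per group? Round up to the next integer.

n = 107 per group

n = (z_{α/2} + z_β)² · [p₁(1−p₁) + p₂(1−p₂)] / (p₁ − p₂)²
  = (2.576 + 0.842)² · (0.64·0.36 + 0.84·0.16) / (-0.20)²
  = (3.418)² · (0.2304 + 0.1344) / 0.0400
  = 11.6827 · 0.3648 / 0.0400
  = 106.55
Round up → n = 107 per group.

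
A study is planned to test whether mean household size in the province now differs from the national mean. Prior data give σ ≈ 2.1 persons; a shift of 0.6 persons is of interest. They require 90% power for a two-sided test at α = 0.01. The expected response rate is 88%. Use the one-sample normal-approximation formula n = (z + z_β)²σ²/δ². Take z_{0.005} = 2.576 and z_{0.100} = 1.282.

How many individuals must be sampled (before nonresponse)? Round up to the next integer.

n = (z_{α/2} + z_β)² · σ² / δ²
  = (2.576 + 1.282)² · 2.1² / 0.6²
  = 14.8842 · 4.41 / 0.36
  = 182.33
Adjust for 88% response: 182.33 / 0.88 = 207.19.
Round up → n = 208.

n = 208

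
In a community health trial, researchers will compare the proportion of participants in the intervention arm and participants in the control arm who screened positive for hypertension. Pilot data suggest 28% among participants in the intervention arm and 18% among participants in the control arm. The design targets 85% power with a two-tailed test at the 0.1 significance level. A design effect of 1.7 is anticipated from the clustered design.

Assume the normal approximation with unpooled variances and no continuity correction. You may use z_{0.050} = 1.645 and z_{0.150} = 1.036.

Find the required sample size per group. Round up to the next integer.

n = (z_{α/2} + z_β)² · [p₁(1−p₁) + p₂(1−p₂)] / (p₁ − p₂)²
  = (1.645 + 1.036)² · (0.28·0.72 + 0.18·0.82) / (0.10)²
  = (2.681)² · (0.2016 + 0.1476) / 0.0100
  = 7.1878 · 0.3492 / 0.0100
  = 251.00
Design effect: 1.7 × 251.00 = 426.69.
Round up → n = 427 per group.

n = 427 per group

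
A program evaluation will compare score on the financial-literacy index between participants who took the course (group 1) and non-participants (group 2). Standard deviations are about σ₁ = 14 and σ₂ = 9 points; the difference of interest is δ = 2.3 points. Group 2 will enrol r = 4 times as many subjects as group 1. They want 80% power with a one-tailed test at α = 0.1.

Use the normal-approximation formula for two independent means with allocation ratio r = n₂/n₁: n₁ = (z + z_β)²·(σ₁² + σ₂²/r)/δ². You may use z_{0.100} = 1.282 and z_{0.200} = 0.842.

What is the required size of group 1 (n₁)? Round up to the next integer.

n₁ = (z_α + z_β)² · (σ₁² + σ₂²/r) / δ²
   = (1.282 + 0.842)² · (14² + 9²/4) / 2.3²
   = 4.5114 · (196 + 20.25) / 5.29
   = 4.5114 · 216.25 / 5.29
   = 184.42
Round up → n₁ = 185; n₂ = r·n₁ = 4 × 185 = 740.

n₁ = 185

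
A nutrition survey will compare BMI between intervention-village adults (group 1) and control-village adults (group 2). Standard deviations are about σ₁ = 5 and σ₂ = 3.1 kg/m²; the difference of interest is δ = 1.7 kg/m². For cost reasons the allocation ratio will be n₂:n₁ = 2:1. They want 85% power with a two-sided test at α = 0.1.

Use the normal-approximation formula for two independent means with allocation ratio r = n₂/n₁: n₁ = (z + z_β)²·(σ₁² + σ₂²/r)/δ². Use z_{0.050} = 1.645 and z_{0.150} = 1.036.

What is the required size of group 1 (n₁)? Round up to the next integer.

n₁ = (z_{α/2} + z_β)² · (σ₁² + σ₂²/r) / δ²
   = (1.645 + 1.036)² · (5² + 3.1²/2) / 1.7²
   = 7.1878 · (25 + 4.805) / 2.89
   = 7.1878 · 29.805 / 2.89
   = 74.13
Round up → n₁ = 75; n₂ = r·n₁ = 2 × 75 = 150.

n₁ = 75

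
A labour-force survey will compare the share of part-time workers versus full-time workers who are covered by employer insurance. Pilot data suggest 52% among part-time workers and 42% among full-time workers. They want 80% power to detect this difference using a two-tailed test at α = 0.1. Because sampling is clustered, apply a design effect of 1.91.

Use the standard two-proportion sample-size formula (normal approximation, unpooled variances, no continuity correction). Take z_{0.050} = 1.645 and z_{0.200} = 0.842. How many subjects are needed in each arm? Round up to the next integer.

n = 583 per group

n = (z_{α/2} + z_β)² · [p₁(1−p₁) + p₂(1−p₂)] / (p₁ − p₂)²
  = (1.645 + 0.842)² · (0.52·0.48 + 0.42·0.58) / (0.10)²
  = (2.487)² · (0.2496 + 0.2436) / 0.0100
  = 6.1852 · 0.4932 / 0.0100
  = 305.05
Design effect: 1.91 × 305.05 = 582.65.
Round up → n = 583 per group.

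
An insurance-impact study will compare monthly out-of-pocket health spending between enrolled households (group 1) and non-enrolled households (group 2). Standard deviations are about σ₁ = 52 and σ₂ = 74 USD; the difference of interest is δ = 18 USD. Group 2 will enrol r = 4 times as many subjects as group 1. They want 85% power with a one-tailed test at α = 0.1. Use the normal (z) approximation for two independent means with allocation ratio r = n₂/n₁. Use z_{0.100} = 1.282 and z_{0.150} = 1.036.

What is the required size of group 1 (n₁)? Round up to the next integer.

n₁ = (z_α + z_β)² · (σ₁² + σ₂²/r) / δ²
   = (1.282 + 1.036)² · (52² + 74²/4) / 18²
   = 5.3731 · (2704 + 1369) / 324
   = 5.3731 · 4073 / 324
   = 67.55
Round up → n₁ = 68; n₂ = r·n₁ = 4 × 68 = 272.

n₁ = 68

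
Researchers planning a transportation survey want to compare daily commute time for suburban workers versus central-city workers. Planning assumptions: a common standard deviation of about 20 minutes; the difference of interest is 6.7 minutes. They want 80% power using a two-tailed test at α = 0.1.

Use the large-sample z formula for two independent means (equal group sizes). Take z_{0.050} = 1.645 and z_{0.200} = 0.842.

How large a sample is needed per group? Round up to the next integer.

n = (z_{α/2} + z_β)² · (σ₁² + σ₂²) / δ²
  = (1.645 + 0.842)² · (2·20² = 800) / 6.7²
  = 6.1852 · 800 / 44.89
  = 110.23
Round up → n = 111 per group.

n = 111 per group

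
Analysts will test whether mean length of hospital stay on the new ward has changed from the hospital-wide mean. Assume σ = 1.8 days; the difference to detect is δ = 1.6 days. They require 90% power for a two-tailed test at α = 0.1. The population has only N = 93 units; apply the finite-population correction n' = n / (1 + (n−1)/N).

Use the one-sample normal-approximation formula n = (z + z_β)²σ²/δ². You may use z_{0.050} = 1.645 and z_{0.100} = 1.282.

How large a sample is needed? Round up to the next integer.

n = 10

n = (z_{α/2} + z_β)² · σ² / δ²
  = (1.645 + 1.282)² · 1.8² / 1.6²
  = 8.5673 · 3.24 / 2.56
  = 10.84
Finite-population correction (N = 93): 10.84 / (1 + (10.84 − 1)/93) = 9.81.
Round up → n = 10.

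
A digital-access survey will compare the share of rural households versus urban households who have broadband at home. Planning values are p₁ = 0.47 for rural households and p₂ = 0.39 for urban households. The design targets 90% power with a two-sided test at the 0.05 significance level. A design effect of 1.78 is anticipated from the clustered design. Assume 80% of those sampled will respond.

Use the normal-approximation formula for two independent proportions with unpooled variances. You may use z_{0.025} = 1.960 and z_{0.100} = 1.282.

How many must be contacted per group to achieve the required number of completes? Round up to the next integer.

n = (z_{α/2} + z_β)² · [p₁(1−p₁) + p₂(1−p₂)] / (p₁ − p₂)²
  = (1.960 + 1.282)² · (0.47·0.53 + 0.39·0.61) / (0.08)²
  = (3.242)² · (0.2491 + 0.2379) / 0.0064
  = 10.5106 · 0.4870 / 0.0064
  = 799.79
Design effect: 1.78 × 799.79 = 1423.62.
Adjust for 80% response: 1423.62 / 0.80 = 1779.53.
Round up → n = 1780 per group.

n = 1780 per group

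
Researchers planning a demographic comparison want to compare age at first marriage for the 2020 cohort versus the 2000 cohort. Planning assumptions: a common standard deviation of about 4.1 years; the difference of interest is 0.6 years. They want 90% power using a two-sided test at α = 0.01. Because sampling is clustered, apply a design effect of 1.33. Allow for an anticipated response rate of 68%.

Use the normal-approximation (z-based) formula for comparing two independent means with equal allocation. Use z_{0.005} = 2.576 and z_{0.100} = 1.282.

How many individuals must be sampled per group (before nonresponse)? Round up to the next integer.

n = 2719 per group

n = (z_{α/2} + z_β)² · (σ₁² + σ₂²) / δ²
  = (2.576 + 1.282)² · (2·4.1² = 33.62) / 0.6²
  = 14.8842 · 33.62 / 0.36
  = 1390.02
Design effect: 1.33 × 1390.02 = 1848.72.
Adjust for 68% response: 1848.72 / 0.68 = 2718.71.
Round up → n = 2719 per group.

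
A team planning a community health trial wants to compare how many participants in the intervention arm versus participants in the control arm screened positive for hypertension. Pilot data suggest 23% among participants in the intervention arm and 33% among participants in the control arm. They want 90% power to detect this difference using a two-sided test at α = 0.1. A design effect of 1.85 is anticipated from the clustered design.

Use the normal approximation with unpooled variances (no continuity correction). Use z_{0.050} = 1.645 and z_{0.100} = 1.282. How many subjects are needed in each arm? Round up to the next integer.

n = (z_{α/2} + z_β)² · [p₁(1−p₁) + p₂(1−p₂)] / (p₁ − p₂)²
  = (1.645 + 1.282)² · (0.23·0.77 + 0.33·0.67) / (-0.10)²
  = (2.927)² · (0.1771 + 0.2211) / 0.0100
  = 8.5673 · 0.3982 / 0.0100
  = 341.15
Design effect: 1.85 × 341.15 = 631.13.
Round up → n = 632 per group.

n = 632 per group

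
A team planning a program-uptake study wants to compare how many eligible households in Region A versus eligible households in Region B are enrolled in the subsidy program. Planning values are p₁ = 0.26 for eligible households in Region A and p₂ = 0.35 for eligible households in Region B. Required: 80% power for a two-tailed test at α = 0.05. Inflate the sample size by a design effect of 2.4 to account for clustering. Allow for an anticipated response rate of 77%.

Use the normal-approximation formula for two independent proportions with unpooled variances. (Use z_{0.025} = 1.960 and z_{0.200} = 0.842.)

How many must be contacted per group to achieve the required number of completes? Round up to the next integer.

n = 1269 per group

n = (z_{α/2} + z_β)² · [p₁(1−p₁) + p₂(1−p₂)] / (p₁ − p₂)²
  = (1.960 + 0.842)² · (0.26·0.74 + 0.35·0.65) / (-0.09)²
  = (2.802)² · (0.1924 + 0.2275) / 0.0081
  = 7.8512 · 0.4199 / 0.0081
  = 407.00
Design effect: 2.4 × 407.00 = 976.81.
Adjust for 77% response: 976.81 / 0.77 = 1268.58.
Round up → n = 1269 per group.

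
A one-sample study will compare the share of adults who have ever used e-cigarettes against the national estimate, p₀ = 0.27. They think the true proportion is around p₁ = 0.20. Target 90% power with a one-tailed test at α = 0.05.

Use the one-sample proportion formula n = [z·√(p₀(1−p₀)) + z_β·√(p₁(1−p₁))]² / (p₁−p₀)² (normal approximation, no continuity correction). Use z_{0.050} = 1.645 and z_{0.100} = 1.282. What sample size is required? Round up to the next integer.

n = [z_α·√(p₀q₀) + z_β·√(p₁q₁)]² / (p₁ − p₀)²
  = [1.645·√(0.27·0.73) + 1.282·√(0.20·0.80)]² / (-0.07)²
  = [1.645·0.4440 + 1.282·0.4000]² / 0.0049
  = [1.2431]² / 0.0049
  = 315.37
Round up → n = 316.

n = 316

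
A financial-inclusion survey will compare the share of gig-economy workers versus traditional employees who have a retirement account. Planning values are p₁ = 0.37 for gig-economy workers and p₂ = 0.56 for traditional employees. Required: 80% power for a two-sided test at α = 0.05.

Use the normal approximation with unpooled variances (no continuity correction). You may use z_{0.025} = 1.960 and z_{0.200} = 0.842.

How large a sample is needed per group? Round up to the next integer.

n = (z_{α/2} + z_β)² · [p₁(1−p₁) + p₂(1−p₂)] / (p₁ − p₂)²
  = (1.960 + 0.842)² · (0.37·0.63 + 0.56·0.44) / (-0.19)²
  = (2.802)² · (0.2331 + 0.2464) / 0.0361
  = 7.8512 · 0.4795 / 0.0361
  = 104.28
Round up → n = 105 per group.

n = 105 per group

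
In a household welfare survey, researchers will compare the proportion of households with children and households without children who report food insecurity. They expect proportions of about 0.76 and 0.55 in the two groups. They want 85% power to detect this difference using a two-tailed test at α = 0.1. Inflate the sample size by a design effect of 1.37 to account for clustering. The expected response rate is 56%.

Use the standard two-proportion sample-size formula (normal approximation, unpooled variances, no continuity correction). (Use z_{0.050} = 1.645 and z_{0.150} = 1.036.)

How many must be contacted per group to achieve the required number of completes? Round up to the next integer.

n = (z_{α/2} + z_β)² · [p₁(1−p₁) + p₂(1−p₂)] / (p₁ − p₂)²
  = (1.645 + 1.036)² · (0.76·0.24 + 0.55·0.45) / (0.21)²
  = (2.681)² · (0.1824 + 0.2475) / 0.0441
  = 7.1878 · 0.4299 / 0.0441
  = 70.07
Design effect: 1.37 × 70.07 = 95.99.
Adjust for 56% response: 95.99 / 0.56 = 171.42.
Round up → n = 172 per group.

n = 172 per group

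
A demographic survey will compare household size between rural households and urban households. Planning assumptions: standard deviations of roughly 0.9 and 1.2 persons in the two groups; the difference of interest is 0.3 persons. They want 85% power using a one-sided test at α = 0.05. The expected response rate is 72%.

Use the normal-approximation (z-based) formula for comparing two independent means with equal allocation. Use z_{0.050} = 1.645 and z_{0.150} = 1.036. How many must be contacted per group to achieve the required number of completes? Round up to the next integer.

n = (z_α + z_β)² · (σ₁² + σ₂²) / δ²
  = (1.645 + 1.036)² · (0.9² + 1.2² = 2.25) / 0.3²
  = 7.1878 · 2.25 / 0.09
  = 179.69
Adjust for 72% response: 179.69 / 0.72 = 249.58.
Round up → n = 250 per group.

n = 250 per group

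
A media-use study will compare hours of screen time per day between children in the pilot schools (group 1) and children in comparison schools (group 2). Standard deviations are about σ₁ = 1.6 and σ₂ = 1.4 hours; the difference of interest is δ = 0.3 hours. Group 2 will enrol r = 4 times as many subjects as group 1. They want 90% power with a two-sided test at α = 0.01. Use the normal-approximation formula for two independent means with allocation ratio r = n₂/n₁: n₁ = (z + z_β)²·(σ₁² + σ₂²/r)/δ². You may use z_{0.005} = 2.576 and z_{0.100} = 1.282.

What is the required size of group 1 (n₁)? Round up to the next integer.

n₁ = 505

n₁ = (z_{α/2} + z_β)² · (σ₁² + σ₂²/r) / δ²
   = (2.576 + 1.282)² · (1.6² + 1.4²/4) / 0.3²
   = 14.8842 · (2.56 + 0.49) / 0.09
   = 14.8842 · 3.05 / 0.09
   = 504.41
Round up → n₁ = 505; n₂ = r·n₁ = 4 × 505 = 2020.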